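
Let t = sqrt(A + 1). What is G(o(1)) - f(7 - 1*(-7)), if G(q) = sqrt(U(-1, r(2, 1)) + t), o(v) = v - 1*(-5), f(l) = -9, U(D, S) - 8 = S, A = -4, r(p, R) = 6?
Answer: 9 + sqrt(14 + I*sqrt(3)) ≈ 12.749 + 0.23102*I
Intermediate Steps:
U(D, S) = 8 + S
t = I*sqrt(3) (t = sqrt(-4 + 1) = sqrt(-3) = I*sqrt(3) ≈ 1.732*I)
o(v) = 5 + v (o(v) = v + 5 = 5 + v)
G(q) = sqrt(14 + I*sqrt(3)) (G(q) = sqrt((8 + 6) + I*sqrt(3)) = sqrt(14 + I*sqrt(3)))
G(o(1)) - f(7 - 1*(-7)) = sqrt(14 + I*sqrt(3)) - 1*(-9) = sqrt(14 + I*sqrt(3)) + 9 = 9 + sqrt(14 + I*sqrt(3))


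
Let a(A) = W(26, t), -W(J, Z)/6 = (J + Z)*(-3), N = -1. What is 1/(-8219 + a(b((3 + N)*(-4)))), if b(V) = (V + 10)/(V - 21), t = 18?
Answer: -1/7427 ≈ -0.00013464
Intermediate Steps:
W(J, Z) = 18*J + 18*Z (W(J, Z) = -6*(J + Z)*(-3) = -6*(-3*J - 3*Z) = 18*J + 18*Z)
b(V) = (10 + V)/(-21 + V)
a(A) = 792 (a(A) = 18*26 + 18*18 = 468 + 324 = 792)
1/(-8219 + a(b((3 + N)*(-4)))) = 1/(-8219 + 792) = 1/(-7427) = -1/7427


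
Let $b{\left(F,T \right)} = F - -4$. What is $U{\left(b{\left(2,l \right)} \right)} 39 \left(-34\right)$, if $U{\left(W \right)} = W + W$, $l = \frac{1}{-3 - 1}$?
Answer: $-15912$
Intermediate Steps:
$l = - \frac{1}{4}$ ($l = \frac{1}{-4} = - \frac{1}{4} \approx -0.25$)
$b{\left(F,T \right)} = 4 + F$ ($b{\left(F,T \right)} = F + 4 = 4 + F$)
$U{\left(W \right)} = 2 W$
$U{\left(b{\left(2,l \right)} \right)} 39 \left(-34\right) = 2 \left(4 + 2\right) 39 \left(-34\right) = 2 \cdot 6 \cdot 39 \left(-34\right) = 12 \cdot 39 \left(-34\right) = 468 \left(-34\right) = -15912$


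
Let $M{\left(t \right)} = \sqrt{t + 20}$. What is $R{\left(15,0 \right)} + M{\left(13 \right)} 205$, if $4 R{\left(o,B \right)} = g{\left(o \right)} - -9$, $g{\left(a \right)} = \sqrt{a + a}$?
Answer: $\frac{9}{4} + 205 \sqrt{33} + \frac{\sqrt{30}}{4} \approx 1181.3$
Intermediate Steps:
$g{\left(a \right)} = \sqrt{2} \sqrt{a}$ ($g{\left(a \right)} = \sqrt{2 a} = \sqrt{2} \sqrt{a}$)
$R{\left(o,B \right)} = \frac{9}{4} + \frac{\sqrt{2} \sqrt{o}}{4}$ ($R{\left(o,B \right)} = \frac{\sqrt{2} \sqrt{o} - -9}{4} = \frac{\sqrt{2} \sqrt{o} + 9}{4} = \frac{9 + \sqrt{2} \sqrt{o}}{4} = \frac{9}{4} + \frac{\sqrt{2} \sqrt{o}}{4}$)
$M{\left(t \right)} = \sqrt{20 + t}$
$R{\left(15,0 \right)} + M{\left(13 \right)} 205 = \left(\frac{9}{4} + \frac{\sqrt{2} \sqrt{15}}{4}\right) + \sqrt{20 + 13} \cdot 205 = \left(\frac{9}{4} + \frac{\sqrt{30}}{4}\right) + \sqrt{33} \cdot 205 = \left(\frac{9}{4} + \frac{\sqrt{30}}{4}\right) + 205 \sqrt{33} = \frac{9}{4} + 205 \sqrt{33} + \frac{\sqrt{30}}{4}$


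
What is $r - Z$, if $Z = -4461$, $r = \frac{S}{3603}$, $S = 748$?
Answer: $\frac{16073731}{3603} \approx 4461.2$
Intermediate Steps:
$r = \frac{748}{3603} \approx 0.2076$
$r - Z = \frac{748}{3603} - -4461 = \frac{748}{3603} + 4461 = \frac{16073731}{3603}$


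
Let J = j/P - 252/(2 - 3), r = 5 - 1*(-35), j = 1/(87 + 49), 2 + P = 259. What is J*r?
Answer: 44039525/4369 ≈ 10080.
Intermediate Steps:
P = 257 (P = -2 + 259 = 257)
j = 1/136 ≈ 0.0073529
r = 40 (r = 5 + 35 = 40)
J = 8807905/34952 (J = (1/136)/257 - 252/(2 - 3) = (1/136)*(1/257) - 252/((-1*1)) = 1/34952 - 252/(-1) = 1/34952 - 252*(-1) = 1/34952 + 252 = 8807905/34952 ≈ 252.00)
J*r = (8807905/34952)*40 = 44039525/4369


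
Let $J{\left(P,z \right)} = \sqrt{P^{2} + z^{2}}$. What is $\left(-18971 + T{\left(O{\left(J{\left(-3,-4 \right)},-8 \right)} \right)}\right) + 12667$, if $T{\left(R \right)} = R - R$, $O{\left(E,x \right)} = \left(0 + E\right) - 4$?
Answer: $-6304$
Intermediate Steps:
$O{\left(E,x \right)} = -4 + E$ ($O{\left(E,x \right)} = E - 4 = -4 + E$)
$T{\left(R \right)} = 0$
$\left(-18971 + T{\left(O{\left(J{\left(-3,-4 \right)},-8 \right)} \right)}\right) + 12667 = \left(-18971 + 0\right) + 12667 = -18971 + 12667 = -6304$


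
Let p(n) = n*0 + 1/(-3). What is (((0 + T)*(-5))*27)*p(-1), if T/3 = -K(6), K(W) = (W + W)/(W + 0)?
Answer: -270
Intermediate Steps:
K(W) = 2 (K(W) = (2*W)/W = 2)
p(n) = -⅓ (p(n) = 0 - ⅓ = -⅓)
T = -6 (T = 3*(-1*2) = 3*(-2) = -6)
(((0 + T)*(-5))*27)*p(-1) = (((0 - 6)*(-5))*27)*(-⅓) = (-6*(-5)*27)*(-⅓) = (30*27)*(-⅓) = 810*(-⅓) = -270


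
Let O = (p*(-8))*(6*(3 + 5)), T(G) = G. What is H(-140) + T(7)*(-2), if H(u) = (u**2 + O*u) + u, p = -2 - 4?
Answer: -303114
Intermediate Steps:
p = -6
O = 2304 (O = (-6*(-8))*(6*(3 + 5)) = 48*(6*8) = 48*48 = 2304)
H(u) = u**2 + 2305*u (H(u) = (u**2 + 2304*u) + u = u**2 + 2305*u)
H(-140) + T(7)*(-2) = -140*(2305 - 140) + 7*(-2) = -140*2165 - 14 = -303100 - 14 = -303114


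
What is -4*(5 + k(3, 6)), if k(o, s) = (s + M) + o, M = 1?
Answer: -60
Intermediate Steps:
k(o, s) = 1 + o + s (k(o, s) = (s + 1) + o = (1 + s) + o = 1 + o + s)
-4*(5 + k(3, 6)) = -4*(5 + (1 + 3 + 6)) = -4*(5 + 10) = -4*15 = -60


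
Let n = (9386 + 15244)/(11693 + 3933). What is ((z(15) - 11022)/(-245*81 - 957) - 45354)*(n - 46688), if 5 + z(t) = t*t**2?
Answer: 172066213572378712/81263013 ≈ 2.1174e+9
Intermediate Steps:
z(t) = -5 + t**3 (z(t) = -5 + t*t**2 = -5 + t**3)
n = 12315/7813 (n = 24630/15626 = 24630*(1/15626) = 12315/7813 ≈ 1.5762)
((z(15) - 11022)/(-245*81 - 957) - 45354)*(n - 46688) = (((-5 + 15**3) - 11022)/(-245*81 - 957) - 45354)*(12315/7813 - 46688) = (((-5 + 3375) - 11022)/(-19845 - 957) - 45354)*(-364761029/7813) = ((3370 - 11022)/(-20802) - 45354)*(-364761029/7813) = (-7652*(-1/20802) - 45354)*(-364761029/7813) = (3826/10401 - 45354)*(-364761029/7813) = -471723128/10401*(-364761029/7813) = 172066213572378712/81263013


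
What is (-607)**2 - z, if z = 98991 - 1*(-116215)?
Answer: 153243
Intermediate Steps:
z = 215206 (z = 98991 + 116215 = 215206)
(-607)**2 - z = (-607)**2 - 1*215206 = 368449 - 215206 = 153243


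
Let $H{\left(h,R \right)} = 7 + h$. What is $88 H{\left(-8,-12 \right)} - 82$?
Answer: $-170$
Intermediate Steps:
$88 H{\left(-8,-12 \right)} - 82 = 88 \left(7 - 8\right) - 82 = 88 \left(-1\right) - 82 = -88 - 82 = -170$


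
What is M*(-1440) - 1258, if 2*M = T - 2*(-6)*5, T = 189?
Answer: -180538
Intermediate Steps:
M = 249/2 (M = (189 - 2*(-6)*5)/2 = (189 - (-12)*5)/2 = (189 - 1*(-60))/2 = (189 + 60)/2 = (1/2)*249 = 249/2 ≈ 124.50)
M*(-1440) - 1258 = (249/2)*(-1440) - 1258 = -179280 - 1258 = -180538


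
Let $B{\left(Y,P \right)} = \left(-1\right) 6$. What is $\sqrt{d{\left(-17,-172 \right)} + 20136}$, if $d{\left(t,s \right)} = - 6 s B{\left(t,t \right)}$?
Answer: $2 \sqrt{3486} \approx 118.08$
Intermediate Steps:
$B{\left(Y,P \right)} = -6$
$d{\left(t,s \right)} = 36 s$ ($d{\left(t,s \right)} = - 6 s \left(-6\right) = 36 s$)
$\sqrt{d{\left(-17,-172 \right)} + 20136} = \sqrt{36 \left(-172\right) + 20136} = \sqrt{-6192 + 20136} = \sqrt{13944} = 2 \sqrt{3486}$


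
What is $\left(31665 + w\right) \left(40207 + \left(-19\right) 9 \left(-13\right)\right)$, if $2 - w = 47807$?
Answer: $-684820200$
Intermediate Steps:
$w = -47805$ ($w = 2 - 47807 = -47805$)
$\left(31665 + w\right) \left(40207 + \left(-19\right) 9 \left(-13\right)\right) = \left(31665 - 47805\right) \left(40207 + \left(-19\right) 9 \left(-13\right)\right) = - 16140 \left(40207 - -2223\right) = - 16140 \left(40207 + 2223\right) = \left(-16140\right) 42430 = -684820200$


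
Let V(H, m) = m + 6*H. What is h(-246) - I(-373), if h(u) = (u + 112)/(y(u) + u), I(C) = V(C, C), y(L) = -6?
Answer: 329053/126 ≈ 2611.5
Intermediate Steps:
I(C) = 7*C (I(C) = C + 6*C = 7*C)
h(u) = (112 + u)/(-6 + u) (h(u) = (u + 112)/(-6 + u) = (112 + u)/(-6 + u))
h(-246) - I(-373) = (112 - 246)/(-6 - 246) - 7*(-373) = -134/(-252) - 1*(-2611) = -1/252*(-134) + 2611 = 67/126 + 2611 = 329053/126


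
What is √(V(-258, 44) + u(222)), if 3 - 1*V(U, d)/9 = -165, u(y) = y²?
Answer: 6*√1411 ≈ 225.38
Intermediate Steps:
V(U, d) = 1512 (V(U, d) = 27 - 9*(-165) = 27 + 1485 = 1512)
√(V(-258, 44) + u(222)) = √(1512 + 222²) = √(1512 + 49284) = √50796 = 6*√1411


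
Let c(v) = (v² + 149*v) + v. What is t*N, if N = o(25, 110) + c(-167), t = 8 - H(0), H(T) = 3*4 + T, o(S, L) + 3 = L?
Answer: -11784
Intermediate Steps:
o(S, L) = -3 + L
c(v) = v² + 150*v
H(T) = 12 + T
t = -4 (t = 8 - (12 + 0) = 8 - 1*12 = 8 - 12 = -4)
N = 2946 (N = (-3 + 110) - 167*(150 - 167) = 107 - 167*(-17) = 107 + 2839 = 2946)
t*N = -4*2946 = -11784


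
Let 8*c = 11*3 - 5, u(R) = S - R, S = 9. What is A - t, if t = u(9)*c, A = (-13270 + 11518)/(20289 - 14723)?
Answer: -876/2783 ≈ -0.31477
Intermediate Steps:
u(R) = 9 - R
c = 7/2 (c = (11*3 - 5)/8 = (33 - 5)/8 = (⅛)*28 = 7/2 ≈ 3.5000)
A = -876/2783 (A = -1752/5566 = -1752*1/5566 = -876/2783 ≈ -0.31477)
t = 0 (t = (9 - 1*9)*(7/2) = (9 - 9)*(7/2) = 0*(7/2) = 0)
A - t = -876/2783 - 1*0 = -876/2783 + 0 = -876/2783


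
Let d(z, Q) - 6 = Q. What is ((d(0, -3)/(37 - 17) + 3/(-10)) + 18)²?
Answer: 127449/400 ≈ 318.62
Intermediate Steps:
d(z, Q) = 6 + Q
((d(0, -3)/(37 - 17) + 3/(-10)) + 18)² = (((6 - 3)/(37 - 17) + 3/(-10)) + 18)² = ((3/20 + 3*(-⅒)) + 18)² = ((3*(1/20) - 3/10) + 18)² = ((3/20 - 3/10) + 18)² = (-3/20 + 18)² = (357/20)² = 127449/400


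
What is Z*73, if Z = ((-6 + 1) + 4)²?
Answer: 73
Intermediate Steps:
Z = 1 (Z = (-5 + 4)² = (-1)² = 1)
Z*73 = 1*73 = 73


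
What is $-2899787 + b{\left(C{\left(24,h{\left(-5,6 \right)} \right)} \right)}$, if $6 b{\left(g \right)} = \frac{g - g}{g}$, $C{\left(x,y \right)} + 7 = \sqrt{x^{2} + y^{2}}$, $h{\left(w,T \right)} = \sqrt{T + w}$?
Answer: $-2899787$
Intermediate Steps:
$C{\left(x,y \right)} = -7 + \sqrt{x^{2} + y^{2}}$
$b{\left(g \right)} = 0$ ($b{\left(g \right)} = \frac{\left(g - g\right) \frac{1}{g}}{6} = \frac{0 \frac{1}{g}}{6} = \frac{1}{6} \cdot 0 = 0$)
$-2899787 + b{\left(C{\left(24,h{\left(-5,6 \right)} \right)} \right)} = -2899787 + 0 = -2899787$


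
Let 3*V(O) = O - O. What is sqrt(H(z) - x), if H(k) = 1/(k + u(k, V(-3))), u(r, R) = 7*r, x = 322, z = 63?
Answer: I*sqrt(2272018)/84 ≈ 17.944*I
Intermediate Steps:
V(O) = 0 (V(O) = (O - O)/3 = (1/3)*0 = 0)
H(k) = 1/(8*k) (H(k) = 1/(k + 7*k) = 1/(8*k))
sqrt(H(z) - x) = sqrt((1/8)/63 - 1*322) = sqrt((1/8)*(1/63) - 322) = sqrt(1/504 - 322) = sqrt(-162287/504) = I*sqrt(2272018)/84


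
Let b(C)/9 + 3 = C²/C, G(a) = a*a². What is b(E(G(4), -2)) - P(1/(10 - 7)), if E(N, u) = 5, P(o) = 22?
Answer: -4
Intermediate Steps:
G(a) = a³
b(C) = -27 + 9*C (b(C) = -27 + 9*(C²/C) = -27 + 9*C)
b(E(G(4), -2)) - P(1/(10 - 7)) = (-27 + 9*5) - 1*22 = (-27 + 45) - 22 = 18 - 22 = -4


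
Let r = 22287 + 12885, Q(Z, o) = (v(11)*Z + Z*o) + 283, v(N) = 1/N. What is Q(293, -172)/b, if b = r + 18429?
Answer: -183650/196537 ≈ -0.93443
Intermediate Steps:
Q(Z, o) = 283 + Z/11 + Z*o (Q(Z, o) = (Z/11 + Z*o) + 283 = 283 + Z/11 + Z*o)
r = 35172
b = 53601 (b = 35172 + 18429 = 53601)
Q(293, -172)/b = (283 + (1/11)*293 + 293*(-172))/53601 = (283 + 293/11 - 50396)*(1/53601) = -550950/11*1/53601 = -183650/196537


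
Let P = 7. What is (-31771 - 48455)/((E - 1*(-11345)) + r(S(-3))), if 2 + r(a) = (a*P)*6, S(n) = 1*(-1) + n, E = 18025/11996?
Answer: -962391096/134073325 ≈ -7.1781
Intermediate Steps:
E = 18025/11996 (E = 18025*(1/11996) = 18025/11996 ≈ 1.5026)
S(n) = -1 + n
r(a) = -2 + 42*a (r(a) = -2 + (a*7)*6 = -2 + (7*a)*6 = -2 + 42*a)
(-31771 - 48455)/((E - 1*(-11345)) + r(S(-3))) = (-31771 - 48455)/((18025/11996 - 1*(-11345)) + (-2 + 42*(-1 - 3))) = -80226/((18025/11996 + 11345) + (-2 + 42*(-4))) = -80226/(136112645/11996 + (-2 - 168)) = -80226/(136112645/11996 - 170) = -80226/134073325/11996 = -80226*11996/134073325 = -962391096/134073325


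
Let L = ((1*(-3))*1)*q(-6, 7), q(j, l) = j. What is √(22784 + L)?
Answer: √22802 ≈ 151.00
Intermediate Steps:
L = 18 (L = ((1*(-3))*1)*(-6) = -3*1*(-6) = -3*(-6) = 18)
√(22784 + L) = √(22784 + 18) = √22802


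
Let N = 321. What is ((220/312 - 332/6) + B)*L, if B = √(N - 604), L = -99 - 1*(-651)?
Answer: -392012/13 + 552*I*√283 ≈ -30155.0 + 9286.1*I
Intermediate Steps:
L = 552 (L = -99 + 651 = 552)
B = I*√283 (B = √(321 - 604) = √(-283) = I*√283 ≈ 16.823*I)
((220/312 - 332/6) + B)*L = ((220/312 - 332/6) + I*√283)*552 = ((220*(1/312) - 332*⅙) + I*√283)*552 = ((55/78 - 166/3) + I*√283)*552 = (-4261/78 + I*√283)*552 = -392012/13 + 552*I*√283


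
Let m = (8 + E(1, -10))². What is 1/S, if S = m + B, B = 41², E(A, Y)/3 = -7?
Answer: 1/1850 ≈ 0.00054054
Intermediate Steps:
E(A, Y) = -21 (E(A, Y) = 3*(-7) = -21)
m = 169 (m = (8 - 21)² = (-13)² = 169)
B = 1681
S = 1850 (S = 169 + 1681 = 1850)
1/S = 1/1850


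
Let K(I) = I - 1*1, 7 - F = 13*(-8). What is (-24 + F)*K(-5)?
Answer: -522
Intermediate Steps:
F = 111 (F = 7 - 13*(-8) = 7 - 1*(-104) = 7 + 104 = 111)
K(I) = -1 + I (K(I) = I - 1 = -1 + I)
(-24 + F)*K(-5) = (-24 + 111)*(-1 - 5) = 87*(-6) = -522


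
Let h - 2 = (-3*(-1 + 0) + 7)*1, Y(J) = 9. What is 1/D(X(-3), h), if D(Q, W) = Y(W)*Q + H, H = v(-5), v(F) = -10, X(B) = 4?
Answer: 1/26 ≈ 0.038462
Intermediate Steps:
H = -10
h = 12 (h = 2 + (-3*(-1 + 0) + 7)*1 = 2 + (-3*(-1) + 7)*1 = 2 + (3 + 7)*1 = 2 + 10*1 = 2 + 10 = 12)
D(Q, W) = -10 + 9*Q (D(Q, W) = 9*Q - 10 = -10 + 9*Q)
1/D(X(-3), h) = 1/(-10 + 9*4) = 1/(-10 + 36) = 1/26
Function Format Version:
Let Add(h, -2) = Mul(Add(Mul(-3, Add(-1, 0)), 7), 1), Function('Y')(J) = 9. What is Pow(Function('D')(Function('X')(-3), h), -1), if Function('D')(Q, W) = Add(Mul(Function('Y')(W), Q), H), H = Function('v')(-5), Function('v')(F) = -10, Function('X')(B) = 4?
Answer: Rational(1, 26) ≈ 0.038462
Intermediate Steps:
H = -10
h = 12 (h = Add(2, Mul(Add(Mul(-3, Add(-1, 0)), 7), 1)) = Add(2, Mul(Add(Mul(-3, -1), 7), 1)) = Add(2, Mul(Add(3, 7), 1)) = Add(2, Mul(10, 1)) = Add(2, 10) = 12)
Function('D')(Q, W) = Add(-10, Mul(9, Q)) (Function('D')(Q, W) = Add(Mul(9, Q), -10) = Add(-10, Mul(9, Q)))
Pow(Function('D')(Function('X')(-3), h), -1) = Pow(Add(-10, Mul(9, 4)), -1) = Pow(Add(-10, 36), -1) = Pow(26, -1) = Rational(1, 26)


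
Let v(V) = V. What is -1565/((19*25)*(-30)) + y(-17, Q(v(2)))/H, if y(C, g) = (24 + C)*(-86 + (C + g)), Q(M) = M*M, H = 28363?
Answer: 6902569/80834550 ≈ 0.085391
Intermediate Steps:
Q(M) = M²
y(C, g) = (24 + C)*(-86 + C + g)
-1565/((19*25)*(-30)) + y(-17, Q(v(2)))/H = -1565/((19*25)*(-30)) + (-2064 + (-17)² - 62*(-17) + 24*2² - 17*2²)/28363 = -1565/(475*(-30)) + (-2064 + 289 + 1054 + 24*4 - 17*4)*(1/28363) = -1565/(-14250) + (-2064 + 289 + 1054 + 96 - 68)*(1/28363) = -1565*(-1/14250) - 693*1/28363 = 313/2850 - 693/28363 = 6902569/80834550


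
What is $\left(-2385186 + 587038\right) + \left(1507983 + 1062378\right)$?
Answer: $772213$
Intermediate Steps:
$\left(-2385186 + 587038\right) + \left(1507983 + 1062378\right) = -1798148 + 2570361 = 772213$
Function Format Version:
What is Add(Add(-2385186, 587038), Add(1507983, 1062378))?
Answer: 772213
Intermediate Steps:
Add(Add(-2385186, 587038), Add(1507983, 1062378)) = Add(-1798148, 2570361) = 772213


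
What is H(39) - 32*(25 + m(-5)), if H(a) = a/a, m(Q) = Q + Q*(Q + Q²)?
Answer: 2561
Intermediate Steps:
H(a) = 1
H(39) - 32*(25 + m(-5)) = 1 - 32*(25 - 5*(1 - 5 + (-5)²)) = 1 - 32*(25 - 5*(1 - 5 + 25)) = 1 - 32*(25 - 5*21) = 1 - 32*(25 - 105) = 1 - 32*(-80) = 1 + 2560 = 2561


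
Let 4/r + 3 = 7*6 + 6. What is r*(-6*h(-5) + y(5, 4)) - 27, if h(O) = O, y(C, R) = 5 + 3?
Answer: -1063/45 ≈ -23.622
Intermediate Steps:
y(C, R) = 8
r = 4/45 (r = 4/(-3 + (7*6 + 6)) = 4/(-3 + (42 + 6)) = 4/(-3 + 48) = 4/45 ≈ 0.088889)
r*(-6*h(-5) + y(5, 4)) - 27 = 4*(-6*(-5) + 8)/45 - 27 = 4*(30 + 8)/45 - 27 = (4/45)*38 - 27 = 152/45 - 27 = -1063/45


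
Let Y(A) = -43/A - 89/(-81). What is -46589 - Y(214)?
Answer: -807589289/17334 ≈ -46590.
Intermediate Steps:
Y(A) = 89/81 - 43/A (Y(A) = -43/A - 89*(-1/81) = -43/A + 89/81 = 89/81 - 43/A)
-46589 - Y(214) = -46589 - (89/81 - 43/214) = -46589 - 1*15563/17334 = -46589 - 15563/17334 = -807589289/17334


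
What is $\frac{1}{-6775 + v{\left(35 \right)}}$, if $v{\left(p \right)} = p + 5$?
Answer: $- \frac{1}{6735} \approx -0.00014848$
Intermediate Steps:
$v{\left(p \right)} = 5 + p$
$\frac{1}{-6775 + v{\left(35 \right)}} = \frac{1}{-6775 + \left(5 + 35\right)} = \frac{1}{-6775 + 40} = \frac{1}{-6735} = - \frac{1}{6735}$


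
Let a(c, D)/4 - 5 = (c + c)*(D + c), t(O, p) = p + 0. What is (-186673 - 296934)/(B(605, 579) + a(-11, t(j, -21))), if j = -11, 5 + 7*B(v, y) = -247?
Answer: -483607/2800 ≈ -172.72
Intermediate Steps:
B(v, y) = -36 (B(v, y) = -5/7 + (⅐)*(-247) = -5/7 - 247/7 = -36)
t(O, p) = p
a(c, D) = 20 + 8*c*(D + c) (a(c, D) = 20 + 4*((c + c)*(D + c)) = 20 + 4*((2*c)*(D + c)) = 20 + 4*(2*c*(D + c)) = 20 + 8*c*(D + c))
(-186673 - 296934)/(B(605, 579) + a(-11, t(j, -21))) = (-186673 - 296934)/(-36 + (20 + 8*(-11)² + 8*(-21)*(-11))) = -483607/(-36 + (20 + 8*121 + 1848)) = -483607/(-36 + (20 + 968 + 1848)) = -483607/(-36 + 2836) = -483607/2800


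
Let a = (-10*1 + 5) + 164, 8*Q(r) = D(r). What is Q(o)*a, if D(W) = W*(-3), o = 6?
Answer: -1431/4 ≈ -357.75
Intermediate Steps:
D(W) = -3*W
Q(r) = -3*r/8 (Q(r) = (-3*r)/8 = -3*r/8)
a = 159 (a = (-10 + 5) + 164 = -5 + 164 = 159)
Q(o)*a = -3/8*6*159 = -9/4*159 = -1431/4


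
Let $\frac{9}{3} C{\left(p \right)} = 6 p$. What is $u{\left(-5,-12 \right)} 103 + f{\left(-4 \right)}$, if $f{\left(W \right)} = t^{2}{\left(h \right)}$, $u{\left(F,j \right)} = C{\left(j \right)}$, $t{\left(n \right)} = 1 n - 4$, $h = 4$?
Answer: $-2472$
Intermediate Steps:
$C{\left(p \right)} = 2 p$ ($C{\left(p \right)} = \frac{6 p}{3} = 2 p$)
$t{\left(n \right)} = -4 + n$ ($t{\left(n \right)} = n - 4 = -4 + n$)
$u{\left(F,j \right)} = 2 j$
$f{\left(W \right)} = 0$ ($f{\left(W \right)} = \left(-4 + 4\right)^{2} = 0^{2} = 0$)
$u{\left(-5,-12 \right)} 103 + f{\left(-4 \right)} = 2 \left(-12\right) 103 + 0 = \left(-24\right) 103 + 0 = -2472 + 0 = -2472$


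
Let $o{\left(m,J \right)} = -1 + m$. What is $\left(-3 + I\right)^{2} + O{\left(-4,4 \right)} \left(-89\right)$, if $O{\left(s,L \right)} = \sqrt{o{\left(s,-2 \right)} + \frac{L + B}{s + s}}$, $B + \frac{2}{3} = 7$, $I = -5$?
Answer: $64 - \frac{89 i \sqrt{906}}{12} \approx 64.0 - 223.24 i$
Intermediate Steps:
$B = \frac{19}{3}$ ($B = - \frac{2}{3} + 7 = \frac{19}{3} \approx 6.3333$)
$O{\left(s,L \right)} = \sqrt{-1 + s + \frac{\frac{19}{3} + L}{2 s}}$ ($O{\left(s,L \right)} = \sqrt{\left(-1 + s\right) + \frac{L + \frac{19}{3}}{s + s}} = \sqrt{\left(-1 + s\right) + \frac{\frac{19}{3} + L}{2 s}} = \sqrt{-1 + s + \frac{\frac{19}{3} + L}{2 s}}$)
$\left(-3 + I\right)^{2} + O{\left(-4,4 \right)} \left(-89\right) = \left(-3 - 5\right)^{2} + \frac{\sqrt{6} \sqrt{\frac{19 + 3 \cdot 4 + 6 \left(-4\right) \left(-1 - 4\right)}{-4}}}{6} \left(-89\right) = \left(-8\right)^{2} + \frac{\sqrt{6} \sqrt{- \frac{19 + 12 + 6 \left(-4\right) \left(-5\right)}{4}}}{6} \left(-89\right) = 64 + \frac{\sqrt{6} \sqrt{- \frac{19 + 12 + 120}{4}}}{6} \left(-89\right) = 64 + \frac{\sqrt{6} \sqrt{\left(- \frac{1}{4}\right) 151}}{6} \left(-89\right) = 64 + \frac{\sqrt{6} \sqrt{- \frac{151}{4}}}{6} \left(-89\right) = 64 + \frac{\sqrt{6} \frac{i \sqrt{151}}{2}}{6} \left(-89\right) = 64 + \frac{i \sqrt{906}}{12} \left(-89\right) = 64 - \frac{89 i \sqrt{906}}{12}$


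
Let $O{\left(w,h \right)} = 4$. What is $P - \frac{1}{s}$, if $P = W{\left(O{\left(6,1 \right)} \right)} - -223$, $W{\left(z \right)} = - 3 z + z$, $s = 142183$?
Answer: $\frac{30569344}{142183} \approx 215.0$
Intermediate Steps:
$W{\left(z \right)} = - 2 z$
$P = 215$ ($P = \left(-2\right) 4 - -223 = -8 + 223 = 215$)
$P - \frac{1}{s} = 215 - \frac{1}{142183} = \frac{30569344}{142183}$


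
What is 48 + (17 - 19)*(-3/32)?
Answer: 771/16 ≈ 48.188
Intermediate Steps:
48 + (17 - 19)*(-3/32) = 48 - (-6)/32 = 48 - 2*(-3/32) = 48 + 3/16 = 771/16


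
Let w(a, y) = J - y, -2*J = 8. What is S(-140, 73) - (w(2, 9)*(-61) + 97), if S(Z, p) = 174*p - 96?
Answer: 11716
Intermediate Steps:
S(Z, p) = -96 + 174*p
J = -4 (J = -½*8 = -4)
w(a, y) = -4 - y
S(-140, 73) - (w(2, 9)*(-61) + 97) = (-96 + 174*73) - ((-4 - 1*9)*(-61) + 97) = (-96 + 12702) - ((-4 - 9)*(-61) + 97) = 12606 - (-13*(-61) + 97) = 12606 - (793 + 97) = 12606 - 1*890 = 12606 - 890 = 11716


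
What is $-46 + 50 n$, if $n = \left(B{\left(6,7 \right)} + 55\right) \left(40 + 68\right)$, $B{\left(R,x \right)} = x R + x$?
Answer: $561554$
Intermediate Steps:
$B{\left(R,x \right)} = x + R x$ ($B{\left(R,x \right)} = R x + x = x + R x$)
$n = 11232$ ($n = \left(7 \left(1 + 6\right) + 55\right) \left(40 + 68\right) = \left(7 \cdot 7 + 55\right) 108 = \left(49 + 55\right) 108 = 104 \cdot 108 = 11232$)
$-46 + 50 n = -46 + 50 \cdot 11232 = -46 + 561600 = 561554$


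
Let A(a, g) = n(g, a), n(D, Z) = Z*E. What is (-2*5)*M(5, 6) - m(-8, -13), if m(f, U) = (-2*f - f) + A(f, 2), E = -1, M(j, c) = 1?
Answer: -42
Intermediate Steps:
n(D, Z) = -Z (n(D, Z) = Z*(-1) = -Z)
A(a, g) = -a
m(f, U) = -4*f (m(f, U) = (-2*f - f) - f = -3*f - f = -4*f)
(-2*5)*M(5, 6) - m(-8, -13) = -2*5*1 - (-4)*(-8) = -10*1 - 1*32 = -10 - 32 = -42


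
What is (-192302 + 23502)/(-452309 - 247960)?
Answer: 168800/700269 ≈ 0.24105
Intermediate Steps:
(-192302 + 23502)/(-452309 - 247960) = -168800/(-700269) = -168800*(-1/700269) = 168800/700269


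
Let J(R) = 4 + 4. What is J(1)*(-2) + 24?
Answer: 8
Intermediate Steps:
J(R) = 8
J(1)*(-2) + 24 = 8*(-2) + 24 = -16 + 24 = 8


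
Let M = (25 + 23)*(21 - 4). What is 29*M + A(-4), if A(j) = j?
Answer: 23660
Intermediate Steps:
M = 816 (M = 48*17 = 816)
29*M + A(-4) = 29*816 - 4 = 23664 - 4 = 23660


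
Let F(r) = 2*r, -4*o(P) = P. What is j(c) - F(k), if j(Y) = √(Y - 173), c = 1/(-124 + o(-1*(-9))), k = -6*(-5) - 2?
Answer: -56 + I*√44121345/505 ≈ -56.0 + 13.153*I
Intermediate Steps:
o(P) = -P/4
k = 28 (k = 30 - 2 = 28)
c = -4/505 (c = 1/(-124 - (-1)*(-9)/4) = 1/(-124 - ¼*9) = 1/(-124 - 9/4) = 1/(-505/4) = -4/505 ≈ -0.0079208)
j(Y) = √(-173 + Y)
j(c) - F(k) = √(-173 - 4/505) - 2*28 = √(-87369/505) - 1*56 = I*√44121345/505 - 56 = -56 + I*√44121345/505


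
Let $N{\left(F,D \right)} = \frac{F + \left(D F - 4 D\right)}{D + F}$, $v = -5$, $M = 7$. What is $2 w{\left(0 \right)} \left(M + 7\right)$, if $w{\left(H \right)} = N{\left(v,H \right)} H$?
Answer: $0$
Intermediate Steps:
$N{\left(F,D \right)} = \frac{F - 4 D + D F}{D + F}$ ($N{\left(F,D \right)} = \frac{F + \left(- 4 D + D F\right)}{D + F} = \frac{F - 4 D + D F}{D + F}$)
$w{\left(H \right)} = \frac{H \left(-5 - 9 H\right)}{-5 + H}$ ($w{\left(H \right)} = \frac{-5 - 4 H + H \left(-5\right)}{H - 5} H = \frac{-5 - 4 H - 5 H}{-5 + H} H = \frac{-5 - 9 H}{-5 + H} H = \frac{H \left(-5 - 9 H\right)}{-5 + H}$)
$2 w{\left(0 \right)} \left(M + 7\right) = 2 \left(\left(-1\right) 0 \frac{1}{-5 + 0} \left(5 + 9 \cdot 0\right)\right) \left(7 + 7\right) = 2 \left(\left(-1\right) 0 \frac{1}{-5} \left(5 + 0\right)\right) 14 = 2 \left(\left(-1\right) 0 \left(- \frac{1}{5}\right) 5\right) 14 = 2 \cdot 0 \cdot 14 = 0 \cdot 14 = 0$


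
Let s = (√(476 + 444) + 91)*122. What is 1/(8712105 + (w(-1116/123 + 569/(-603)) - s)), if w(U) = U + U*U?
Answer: 3250712055920341545324333/28284743836678362145040763270649 + 91157939875545623604*√230/28284743836678362145040763270649 ≈ 1.1498e-7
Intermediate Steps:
w(U) = U + U²
s = 11102 + 244*√230 (s = (√920 + 91)*122 = (2*√230 + 91)*122 = (91 + 2*√230)*122 = 11102 + 244*√230 ≈ 14802.)
1/(8712105 + (w(-1116/123 + 569/(-603)) - s)) = 1/(8712105 + ((-1116/123 + 569/(-603))*(1 + (-1116/123 + 569/(-603))) - (11102 + 244*√230))) = 1/(8712105 + ((-1116*1/123 + 569*(-1/603))*(1 + (-1116*1/123 + 569*(-1/603))) + (-11102 - 244*√230))) = 1/(8712105 + ((-372/41 - 569/603)*(1 + (-372/41 - 569/603)) + (-11102 - 244*√230))) = 1/(8712105 + (-247645*(1 - 247645/24723)/24723 + (-11102 - 244*√230))) = 1/(8712105 + (-247645/24723*(-222922/24723) + (-11102 - 244*√230))) = 1/(8712105 + (55205518690/611226729 + (-11102 - 244*√230))) = 1/(8712105 + (-6730633626668/611226729 - 244*√230)) = 1/(5318340808227877/611226729 - 244*√230)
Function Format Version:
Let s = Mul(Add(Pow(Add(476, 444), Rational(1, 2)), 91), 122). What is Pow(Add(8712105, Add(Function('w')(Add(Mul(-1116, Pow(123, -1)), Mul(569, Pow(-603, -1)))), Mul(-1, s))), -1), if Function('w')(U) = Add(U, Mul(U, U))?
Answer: Add(Rational(3250712055920341545324333, 28284743836678362145040763270649), Mul(Rational(91157939875545623604, 28284743836678362145040763270649), Pow(230, Rational(1, 2)))) ≈ 1.1498e-7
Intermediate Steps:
Function('w')(U) = Add(U, Pow(U, 2))
s = Add(11102, Mul(244, Pow(230, Rational(1, 2)))) (s = Mul(Add(Pow(920, Rational(1, 2)), 91), 122) = Mul(Add(Mul(2, Pow(230, Rational(1, 2))), 91), 122) = Mul(Add(91, Mul(2, Pow(230, Rational(1, 2)))), 122) = Add(11102, Mul(244, Pow(230, Rational(1, 2)))) ≈ 14802.)
Pow(Add(8712105, Add(Function('w')(Add(Mul(-1116, Pow(123, -1)), Mul(569, Pow(-603, -1)))), Mul(-1, s))), -1) = Pow(Add(8712105, Add(Mul(Add(Mul(-1116, Pow(123, -1)), Mul(569, Pow(-603, -1))), Add(1, Add(Mul(-1116, Pow(123, -1)), Mul(569, Pow(-603, -1))))), Mul(-1, Add(11102, Mul(244, Pow(230, Rational(1, 2))))))), -1) = Pow(Add(8712105, Add(Mul(Add(Mul(-1116, Rational(1, 123)), Mul(569, Rational(-1, 603))), Add(1, Add(Mul(-1116, Rational(1, 123)), Mul(569, Rational(-1, 603))))), Add(-11102, Mul(-244, Pow(230, Rational(1, 2)))))), -1) = Pow(Add(8712105, Add(Mul(Add(Rational(-372, 41), Rational(-569, 603)), Add(1, Add(Rational(-372, 41), Rational(-569, 603)))), Add(-11102, Mul(-244, Pow(230, Rational(1, 2)))))), -1) = Pow(Add(8712105, Add(Mul(Rational(-247645, 24723), Add(1, Rational(-247645, 24723))), Add(-11102, Mul(-244, Pow(230, Rational(1, 2)))))), -1) = Pow(Add(8712105, Add(Mul(Rational(-247645, 24723), Rational(-222922, 24723)), Add(-11102, Mul(-244, Pow(230, Rational(1, 2)))))), -1) = Pow(Add(8712105, Add(Rational(55205518690, 611226729), Add(-11102, Mul(-244, Pow(230, Rational(1, 2)))))), -1) = Pow(Add(8712105, Add(Rational(-6730633626668, 611226729), Mul(-244, Pow(230, Rational(1, 2))))), -1) = Pow(Add(Rational(5318340808227877, 611226729), Mul(-244, Pow(230, Rational(1, 2)))), -1)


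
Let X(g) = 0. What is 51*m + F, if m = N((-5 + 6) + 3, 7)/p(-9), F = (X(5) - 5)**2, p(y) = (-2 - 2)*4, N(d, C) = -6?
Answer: 353/8 ≈ 44.125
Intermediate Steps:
p(y) = -16 (p(y) = -4*4 = -16)
F = 25 (F = (0 - 5)**2 = (-5)**2 = 25)
m = 3/8 (m = -6/(-16) = -6*(-1/16) = 3/8 ≈ 0.37500)
51*m + F = 51*(3/8) + 25 = 153/8 + 25 = 353/8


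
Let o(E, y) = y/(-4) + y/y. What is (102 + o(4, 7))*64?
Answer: 6480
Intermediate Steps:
o(E, y) = 1 - y/4 (o(E, y) = y*(-¼) + 1 = -y/4 + 1 = 1 - y/4)
(102 + o(4, 7))*64 = (102 + (1 - ¼*7))*64 = (102 + (1 - 7/4))*64 = (102 - ¾)*64 = (405/4)*64 = 6480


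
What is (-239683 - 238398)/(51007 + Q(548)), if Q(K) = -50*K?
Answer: -478081/23607 ≈ -20.252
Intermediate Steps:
(-239683 - 238398)/(51007 + Q(548)) = (-239683 - 238398)/(51007 - 50*548) = -478081/(51007 - 27400) = -478081/23607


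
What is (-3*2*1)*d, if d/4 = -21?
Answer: 504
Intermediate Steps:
d = -84 (d = 4*(-21) = -84)
(-3*2*1)*d = (-3*2*1)*(-84) = -6*1*(-84) = -6*(-84) = 504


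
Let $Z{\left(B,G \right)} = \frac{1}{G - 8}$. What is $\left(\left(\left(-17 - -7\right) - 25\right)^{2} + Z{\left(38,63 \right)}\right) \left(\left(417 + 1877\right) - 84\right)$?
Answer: $\frac{29780192}{11} \approx 2.7073 \cdot 10^{6}$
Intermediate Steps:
$Z{\left(B,G \right)} = \frac{1}{-8 + G}$
$\left(\left(\left(-17 - -7\right) - 25\right)^{2} + Z{\left(38,63 \right)}\right) \left(\left(417 + 1877\right) - 84\right) = \left(\left(\left(-17 - -7\right) - 25\right)^{2} + \frac{1}{-8 + 63}\right) \left(\left(417 + 1877\right) - 84\right) = \left(\left(\left(-17 + 7\right) - 25\right)^{2} + \frac{1}{55}\right) \left(2294 - 84\right) = \left(\left(-10 - 25\right)^{2} + \frac{1}{55}\right) 2210 = \left(\left(-35\right)^{2} + \frac{1}{55}\right) 2210 = \left(1225 + \frac{1}{55}\right) 2210 = \frac{67376}{55} \cdot 2210 = \frac{29780192}{11}$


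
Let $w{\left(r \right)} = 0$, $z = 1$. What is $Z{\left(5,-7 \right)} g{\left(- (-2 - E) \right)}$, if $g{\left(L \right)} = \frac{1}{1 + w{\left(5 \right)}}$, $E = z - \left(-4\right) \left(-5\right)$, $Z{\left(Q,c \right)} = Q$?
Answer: $5$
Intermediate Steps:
$E = -19$ ($E = 1 - \left(-4\right) \left(-5\right) = 1 - 20 = -19$)
$g{\left(L \right)} = 1$ ($g{\left(L \right)} = \frac{1}{1 + 0} = 1^{-1} = 1$)
$Z{\left(5,-7 \right)} g{\left(- (-2 - E) \right)} = 5 \cdot 1 = 5$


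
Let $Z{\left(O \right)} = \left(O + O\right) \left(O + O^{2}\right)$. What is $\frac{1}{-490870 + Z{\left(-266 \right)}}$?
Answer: $- \frac{1}{37991550} \approx -2.6322 \cdot 10^{-8}$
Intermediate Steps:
$Z{\left(O \right)} = 2 O \left(O + O^{2}\right)$
$\frac{1}{-490870 + Z{\left(-266 \right)}} = \frac{1}{-490870 + 2 \left(-266\right)^{2} \left(1 - 266\right)} = \frac{1}{-490870 + 2 \cdot 70756 \left(-265\right)} = \frac{1}{-490870 - 37500680} = \frac{1}{-37991550} = - \frac{1}{37991550}$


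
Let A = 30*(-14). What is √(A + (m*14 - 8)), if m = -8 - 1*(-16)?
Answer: 2*I*√79 ≈ 17.776*I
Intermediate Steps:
m = 8 (m = -8 + 16 = 8)
A = -420
√(A + (m*14 - 8)) = √(-420 + (8*14 - 8)) = √(-420 + (112 - 8)) = √(-420 + 104) = √(-316) = 2*I*√79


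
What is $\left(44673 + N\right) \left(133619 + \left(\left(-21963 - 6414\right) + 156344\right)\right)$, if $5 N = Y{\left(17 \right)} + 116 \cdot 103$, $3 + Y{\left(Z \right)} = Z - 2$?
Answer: $12311545090$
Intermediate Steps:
$Y{\left(Z \right)} = -5 + Z$ ($Y{\left(Z \right)} = -3 + \left(Z - 2\right) = -3 + \left(-2 + Z\right) = -5 + Z$)
$N = 2392$ ($N = \frac{\left(-5 + 17\right) + 116 \cdot 103}{5} = \frac{12 + 11948}{5} = \frac{1}{5} \cdot 11960 = 2392$)
$\left(44673 + N\right) \left(133619 + \left(\left(-21963 - 6414\right) + 156344\right)\right) = \left(44673 + 2392\right) \left(133619 + \left(\left(-21963 - 6414\right) + 156344\right)\right) = 47065 \left(133619 + \left(-28377 + 156344\right)\right) = 47065 \left(133619 + 127967\right) = 47065 \cdot 261586 = 12311545090$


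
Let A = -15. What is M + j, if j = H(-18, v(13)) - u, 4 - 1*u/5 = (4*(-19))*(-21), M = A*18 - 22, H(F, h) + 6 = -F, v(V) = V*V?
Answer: 7680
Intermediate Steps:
v(V) = V**2
H(F, h) = -6 - F
M = -292 (M = -15*18 - 22 = -270 - 22 = -292)
u = -7960 (u = 20 - 5*4*(-19)*(-21) = 20 - (-380)*(-21) = 20 - 5*1596 = 20 - 7980 = -7960)
j = 7972 (j = (-6 - 1*(-18)) - 1*(-7960) = (-6 + 18) + 7960 = 12 + 7960 = 7972)
M + j = -292 + 7972 = 7680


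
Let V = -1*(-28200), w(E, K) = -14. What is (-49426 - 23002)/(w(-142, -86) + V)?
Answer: -36214/14093 ≈ -2.5696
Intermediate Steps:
V = 28200
(-49426 - 23002)/(w(-142, -86) + V) = (-49426 - 23002)/(-14 + 28200) = -72428/28186 = -72428*1/28186 = -36214/14093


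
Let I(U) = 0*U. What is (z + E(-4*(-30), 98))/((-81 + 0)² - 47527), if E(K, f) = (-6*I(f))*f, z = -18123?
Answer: 18123/40966 ≈ 0.44239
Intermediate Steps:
I(U) = 0
E(K, f) = 0 (E(K, f) = (-6*0)*f = 0*f = 0)
(z + E(-4*(-30), 98))/((-81 + 0)² - 47527) = (-18123 + 0)/((-81 + 0)² - 47527) = -18123/((-81)² - 47527) = -18123/(6561 - 47527) = -18123/(-40966) = -18123*(-1/40966) = 18123/40966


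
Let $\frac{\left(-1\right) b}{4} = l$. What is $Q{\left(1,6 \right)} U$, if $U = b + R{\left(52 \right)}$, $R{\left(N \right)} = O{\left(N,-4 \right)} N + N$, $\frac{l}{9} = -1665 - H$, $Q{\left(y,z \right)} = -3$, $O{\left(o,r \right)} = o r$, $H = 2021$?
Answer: $-365796$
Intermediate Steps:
$l = -33174$ ($l = 9 \left(-1665 - 2021\right) = 9 \left(-3686\right) = -33174$)
$b = 132696$ ($b = \left(-4\right) \left(-33174\right) = 132696$)
$R{\left(N \right)} = N - 4 N^{2}$ ($R{\left(N \right)} = N \left(-4\right) N + N = - 4 N N + N = - 4 N^{2} + N = N - 4 N^{2}$)
$U = 121932$ ($U = 132696 + 52 \left(1 - 208\right) = 132696 + 52 \left(-207\right) = 132696 - 10764 = 121932$)
$Q{\left(1,6 \right)} U = \left(-3\right) 121932 = -365796$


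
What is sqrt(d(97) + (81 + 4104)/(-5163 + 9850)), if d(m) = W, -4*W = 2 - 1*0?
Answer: sqrt(34524442)/9374 ≈ 0.62681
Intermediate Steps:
W = -1/2 (W = -(2 - 1*0)/4 = -(2 + 0)/4 = -1/4*2 = -1/2 ≈ -0.50000)
d(m) = -1/2
sqrt(d(97) + (81 + 4104)/(-5163 + 9850)) = sqrt(-1/2 + (81 + 4104)/(-5163 + 9850)) = sqrt(-1/2 + 4185/4687) = sqrt(3683/9374) = sqrt(34524442)/9374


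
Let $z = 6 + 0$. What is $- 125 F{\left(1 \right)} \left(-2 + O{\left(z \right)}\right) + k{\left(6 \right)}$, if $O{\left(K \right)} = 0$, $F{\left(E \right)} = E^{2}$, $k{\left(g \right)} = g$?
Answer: $256$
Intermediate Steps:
$z = 6$
$- 125 F{\left(1 \right)} \left(-2 + O{\left(z \right)}\right) + k{\left(6 \right)} = - 125 \cdot 1^{2} \left(-2 + 0\right) + 6 = - 125 \cdot 1 \left(-2\right) + 6 = \left(-125\right) \left(-2\right) + 6 = 250 + 6 = 256$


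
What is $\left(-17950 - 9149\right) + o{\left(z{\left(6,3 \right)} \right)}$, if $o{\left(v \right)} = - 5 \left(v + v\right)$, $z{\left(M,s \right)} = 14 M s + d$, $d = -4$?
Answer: $-29579$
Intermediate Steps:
$z{\left(M,s \right)} = -4 + 14 M s$ ($z{\left(M,s \right)} = 14 M s - 4 = -4 + 14 M s$)
$o{\left(v \right)} = - 10 v$ ($o{\left(v \right)} = - 5 \cdot 2 v = - 10 v$)
$\left(-17950 - 9149\right) + o{\left(z{\left(6,3 \right)} \right)} = \left(-17950 - 9149\right) - 10 \left(-4 + 14 \cdot 6 \cdot 3\right) = -27099 - 10 \left(-4 + 252\right) = -27099 - 2480 = -29579$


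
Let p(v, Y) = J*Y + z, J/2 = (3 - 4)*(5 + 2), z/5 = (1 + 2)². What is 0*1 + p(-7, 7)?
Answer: -53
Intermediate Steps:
z = 45 (z = 5*(1 + 2)² = 5*3² = 5*9 = 45)
J = -14 (J = 2*((3 - 4)*(5 + 2)) = 2*(-1*7) = 2*(-7) = -14)
p(v, Y) = 45 - 14*Y (p(v, Y) = -14*Y + 45 = 45 - 14*Y)
0*1 + p(-7, 7) = 0*1 + (45 - 14*7) = 0 + (45 - 98) = 0 - 53 = -53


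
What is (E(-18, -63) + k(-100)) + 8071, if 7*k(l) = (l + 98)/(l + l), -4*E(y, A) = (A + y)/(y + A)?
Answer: 2824763/350 ≈ 8070.8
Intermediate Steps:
E(y, A) = -1/4 (E(y, A) = -(A + y)/(4*(y + A)) = -(A + y)/(4*(A + y)) = -1/4*1 = -1/4)
k(l) = (98 + l)/(14*l) (k(l) = ((l + 98)/(l + l))/7 = ((98 + l)/((2*l)))/7 = ((98 + l)*(1/(2*l)))/7 = ((98 + l)/(2*l))/7 = (98 + l)/(14*l))
(E(-18, -63) + k(-100)) + 8071 = (-1/4 + (1/14)*(98 - 100)/(-100)) + 8071 = (-1/4 + (1/14)*(-1/100)*(-2)) + 8071 = (-1/4 + 1/700) + 8071 = -87/350 + 8071 = 2824763/350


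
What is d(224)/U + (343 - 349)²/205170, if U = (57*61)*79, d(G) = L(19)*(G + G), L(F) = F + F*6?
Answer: 107322262/494357115 ≈ 0.21709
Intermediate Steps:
L(F) = 7*F (L(F) = F + 6*F = 7*F)
d(G) = 266*G (d(G) = (7*19)*(G + G) = 133*(2*G) = 266*G)
U = 274683 (U = 3477*79 = 274683)
d(224)/U + (343 - 349)²/205170 = (266*224)/274683 + (343 - 349)²/205170 = 59584*(1/274683) + (-6)²*(1/205170) = 3136/14457 + 36*(1/205170) = 3136/14457 + 6/34195 = 107322262/494357115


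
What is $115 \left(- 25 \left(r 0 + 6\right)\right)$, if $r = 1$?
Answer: $-17250$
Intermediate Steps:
$115 \left(- 25 \left(r 0 + 6\right)\right) = 115 \left(- 25 \left(1 \cdot 0 + 6\right)\right) = 115 \left(- 25 \left(0 + 6\right)\right) = 115 \left(\left(-25\right) 6\right) = 115 \left(-150\right) = -17250$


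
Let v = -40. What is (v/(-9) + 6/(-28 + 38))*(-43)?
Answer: -9761/45 ≈ -216.91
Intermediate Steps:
(v/(-9) + 6/(-28 + 38))*(-43) = (-40/(-9) + 6/(-28 + 38))*(-43) = (-40*(-⅑) + 6/10)*(-43) = (40/9 + 6*(⅒))*(-43) = (40/9 + ⅗)*(-43) = (227/45)*(-43) = -9761/45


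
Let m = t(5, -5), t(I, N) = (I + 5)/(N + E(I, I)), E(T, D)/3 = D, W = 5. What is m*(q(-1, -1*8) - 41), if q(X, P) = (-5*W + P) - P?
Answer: -66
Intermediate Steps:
E(T, D) = 3*D
t(I, N) = (5 + I)/(N + 3*I) (t(I, N) = (I + 5)/(N + 3*I) = (5 + I)/(N + 3*I))
m = 1 (m = (5 + 5)/(-5 + 3*5) = 10/(-5 + 15) = 10/10 = (1/10)*10 = 1)
q(X, P) = -25 (q(X, P) = (-5*5 + P) - P = (-25 + P) - P = -25)
m*(q(-1, -1*8) - 41) = 1*(-25 - 41) = 1*(-66) = -66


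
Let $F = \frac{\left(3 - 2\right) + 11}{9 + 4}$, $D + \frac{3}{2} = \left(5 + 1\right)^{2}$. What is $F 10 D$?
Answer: $\frac{4140}{13} \approx 318.46$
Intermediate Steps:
$D = \frac{69}{2}$ ($D = - \frac{3}{2} + \left(5 + 1\right)^{2} = - \frac{3}{2} + 6^{2} = - \frac{3}{2} + 36 = \frac{69}{2} \approx 34.5$)
$F = \frac{12}{13}$ ($F = \frac{\left(3 - 2\right) + 11}{13} = \left(1 + 11\right) \frac{1}{13} = 12 \cdot \frac{1}{13} = \frac{12}{13} \approx 0.92308$)
$F 10 D = \frac{12}{13} \cdot 10 \cdot \frac{69}{2} = \frac{120}{13} \cdot \frac{69}{2} = \frac{4140}{13}$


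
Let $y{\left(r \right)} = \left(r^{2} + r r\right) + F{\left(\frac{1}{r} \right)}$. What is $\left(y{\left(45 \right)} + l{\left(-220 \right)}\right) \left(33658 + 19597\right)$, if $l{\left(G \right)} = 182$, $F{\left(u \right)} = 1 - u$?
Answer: $\frac{2028845084}{9} \approx 2.2543 \cdot 10^{8}$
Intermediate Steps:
$y{\left(r \right)} = 1 - \frac{1}{r} + 2 r^{2}$ ($y{\left(r \right)} = \left(r^{2} + r r\right) + \left(1 - \frac{1}{r}\right) = \left(r^{2} + r^{2}\right) + \left(1 - \frac{1}{r}\right) = 2 r^{2} + \left(1 - \frac{1}{r}\right) = 1 - \frac{1}{r} + 2 r^{2}$)
$\left(y{\left(45 \right)} + l{\left(-220 \right)}\right) \left(33658 + 19597\right) = \left(\frac{-1 + 45 + 2 \cdot 45^{3}}{45} + 182\right) \left(33658 + 19597\right) = \left(\frac{-1 + 45 + 2 \cdot 91125}{45} + 182\right) 53255 = \left(\frac{-1 + 45 + 182250}{45} + 182\right) 53255 = \left(\frac{1}{45} \cdot 182294 + 182\right) 53255 = \left(\frac{182294}{45} + 182\right) 53255 = \frac{190484}{45} \cdot 53255 = \frac{2028845084}{9}$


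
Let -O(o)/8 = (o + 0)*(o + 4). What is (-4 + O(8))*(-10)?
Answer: 7720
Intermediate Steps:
O(o) = -8*o*(4 + o) (O(o) = -8*(o + 0)*(o + 4) = -8*o*(4 + o))
(-4 + O(8))*(-10) = (-4 - 8*8*(4 + 8))*(-10) = (-4 - 8*8*12)*(-10) = (-4 - 768)*(-10) = -772*(-10) = 7720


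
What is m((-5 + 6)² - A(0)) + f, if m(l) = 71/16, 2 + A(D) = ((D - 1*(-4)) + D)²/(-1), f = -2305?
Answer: -36809/16 ≈ -2300.6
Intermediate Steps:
A(D) = -2 - (4 + 2*D)² (A(D) = -2 + ((D - 1*(-4)) + D)²/(-1) = -2 + ((D + 4) + D)²*(-1) = -2 + ((4 + D) + D)²*(-1) = -2 + (4 + 2*D)²*(-1) = -2 - (4 + 2*D)²)
m(l) = 71/16 (m(l) = 71*(1/16) = 71/16)
m((-5 + 6)² - A(0)) + f = 71/16 - 2305 = -36809/16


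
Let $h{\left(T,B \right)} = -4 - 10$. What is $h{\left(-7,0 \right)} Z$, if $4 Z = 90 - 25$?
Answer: $- \frac{455}{2} \approx -227.5$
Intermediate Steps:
$h{\left(T,B \right)} = -14$ ($h{\left(T,B \right)} = -4 - 10 = -14$)
$Z = \frac{65}{4}$ ($Z = \frac{90 - 25}{4} = \frac{1}{4} \cdot 65 = \frac{65}{4} \approx 16.25$)
$h{\left(-7,0 \right)} Z = \left(-14\right) \frac{65}{4} = - \frac{455}{2}$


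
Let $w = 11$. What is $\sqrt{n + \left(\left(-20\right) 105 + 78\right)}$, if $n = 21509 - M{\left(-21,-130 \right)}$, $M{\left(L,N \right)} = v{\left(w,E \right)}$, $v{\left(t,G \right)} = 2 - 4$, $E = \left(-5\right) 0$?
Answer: $\sqrt{19489} \approx 139.6$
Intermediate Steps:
$E = 0$
$v{\left(t,G \right)} = -2$ ($v{\left(t,G \right)} = 2 - 4 = -2$)
$M{\left(L,N \right)} = -2$
$n = 21511$ ($n = 21509 - -2 = 21509 + 2 = 21511$)
$\sqrt{n + \left(\left(-20\right) 105 + 78\right)} = \sqrt{21511 + \left(\left(-20\right) 105 + 78\right)} = \sqrt{21511 + \left(-2100 + 78\right)} = \sqrt{21511 - 2022} = \sqrt{19489}$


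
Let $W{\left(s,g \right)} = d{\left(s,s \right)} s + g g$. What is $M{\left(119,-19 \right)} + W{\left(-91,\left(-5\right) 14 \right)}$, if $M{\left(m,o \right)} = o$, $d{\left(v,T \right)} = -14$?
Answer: $6155$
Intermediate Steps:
$W{\left(s,g \right)} = g^{2} - 14 s$ ($W{\left(s,g \right)} = - 14 s + g g = - 14 s + g^{2} = g^{2} - 14 s$)
$M{\left(119,-19 \right)} + W{\left(-91,\left(-5\right) 14 \right)} = -19 - \left(-1274 - \left(\left(-5\right) 14\right)^{2}\right) = -19 + \left(\left(-70\right)^{2} + 1274\right) = -19 + \left(4900 + 1274\right) = -19 + 6174 = 6155$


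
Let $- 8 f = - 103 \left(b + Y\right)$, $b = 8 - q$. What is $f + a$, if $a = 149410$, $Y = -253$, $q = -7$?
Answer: $\frac{585383}{4} \approx 1.4635 \cdot 10^{5}$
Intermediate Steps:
$b = 15$ ($b = 8 - -7 = 8 + 7 = 15$)
$f = - \frac{12257}{4}$ ($f = - \frac{\left(-103\right) \left(15 - 253\right)}{8} = - \frac{\left(-103\right) \left(-238\right)}{8} = \left(- \frac{1}{8}\right) 24514 = - \frac{12257}{4} \approx -3064.3$)
$f + a = - \frac{12257}{4} + 149410 = \frac{585383}{4}$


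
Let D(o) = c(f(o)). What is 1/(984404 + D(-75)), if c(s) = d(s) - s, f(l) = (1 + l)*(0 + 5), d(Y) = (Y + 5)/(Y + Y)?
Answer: 148/145746625 ≈ 1.0155e-6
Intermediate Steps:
d(Y) = (5 + Y)/(2*Y) (d(Y) = (5 + Y)/((2*Y)) = (5 + Y)*(1/(2*Y)) = (5 + Y)/(2*Y))
f(l) = 5 + 5*l (f(l) = (1 + l)*5 = 5 + 5*l)
c(s) = -s + (5 + s)/(2*s) (c(s) = (5 + s)/(2*s) - s = -s + (5 + s)/(2*s))
D(o) = -9/2 - 5*o + 5/(2*(5 + 5*o)) (D(o) = ½ - (5 + 5*o) + 5/(2*(5 + 5*o)) = ½ + (-5 - 5*o) + 5/(2*(5 + 5*o)) = -9/2 - 5*o + 5/(2*(5 + 5*o)))
1/(984404 + D(-75)) = 1/(984404 + (-8 - 19*(-75) - 10*(-75)²)/(2*(1 - 75))) = 1/(984404 + (½)*(-8 + 1425 - 10*5625)/(-74)) = 1/(984404 + (½)*(-1/74)*(-8 + 1425 - 56250)) = 1/(984404 + (½)*(-1/74)*(-54833)) = 1/(984404 + 54833/148) = 1/(145746625/148) = 148/145746625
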